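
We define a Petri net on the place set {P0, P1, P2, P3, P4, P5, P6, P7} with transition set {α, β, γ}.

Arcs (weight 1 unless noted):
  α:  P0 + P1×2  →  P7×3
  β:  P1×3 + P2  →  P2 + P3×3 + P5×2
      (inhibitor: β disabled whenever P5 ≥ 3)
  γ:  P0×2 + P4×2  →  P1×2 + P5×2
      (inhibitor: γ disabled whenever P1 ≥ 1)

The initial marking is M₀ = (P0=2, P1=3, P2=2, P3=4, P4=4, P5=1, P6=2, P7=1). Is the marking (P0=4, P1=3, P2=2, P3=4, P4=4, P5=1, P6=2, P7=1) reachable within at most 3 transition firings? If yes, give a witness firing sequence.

depth 0: 1 marking
depth 1: 3 markings reached so far
depth 2: 4 markings reached so far
depth 3: 4 markings reached so far
(frontier empty at depth 3; search complete)
target is not among the 4 markings reachable within 3 steps

NO — not reachable within 3 firings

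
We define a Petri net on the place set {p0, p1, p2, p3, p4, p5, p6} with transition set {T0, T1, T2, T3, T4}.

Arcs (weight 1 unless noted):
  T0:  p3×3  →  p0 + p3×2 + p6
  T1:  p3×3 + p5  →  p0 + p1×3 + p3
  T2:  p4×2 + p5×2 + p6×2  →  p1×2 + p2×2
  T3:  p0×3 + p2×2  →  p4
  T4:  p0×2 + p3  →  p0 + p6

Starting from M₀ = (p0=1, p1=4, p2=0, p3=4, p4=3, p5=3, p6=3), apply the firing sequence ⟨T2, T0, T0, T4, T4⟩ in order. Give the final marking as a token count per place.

(p0=1, p1=6, p2=2, p3=0, p4=1, p5=1, p6=5)

step 1: fire T2:  (p0=1, p1=4, p2=0, p3=4, p4=3, p5=3, p6=3) → (p0=1, p1=6, p2=2, p3=4, p4=1, p5=1, p6=1)
step 2: fire T0:  (p0=1, p1=6, p2=2, p3=4, p4=1, p5=1, p6=1) → (p0=2, p1=6, p2=2, p3=3, p4=1, p5=1, p6=2)
step 3: fire T0:  (p0=2, p1=6, p2=2, p3=3, p4=1, p5=1, p6=2) → (p0=3, p1=6, p2=2, p3=2, p4=1, p5=1, p6=3)
step 4: fire T4:  (p0=3, p1=6, p2=2, p3=2, p4=1, p5=1, p6=3) → (p0=2, p1=6, p2=2, p3=1, p4=1, p5=1, p6=4)
step 5: fire T4:  (p0=2, p1=6, p2=2, p3=1, p4=1, p5=1, p6=4) → (p0=1, p1=6, p2=2, p3=0, p4=1, p5=1, p6=5)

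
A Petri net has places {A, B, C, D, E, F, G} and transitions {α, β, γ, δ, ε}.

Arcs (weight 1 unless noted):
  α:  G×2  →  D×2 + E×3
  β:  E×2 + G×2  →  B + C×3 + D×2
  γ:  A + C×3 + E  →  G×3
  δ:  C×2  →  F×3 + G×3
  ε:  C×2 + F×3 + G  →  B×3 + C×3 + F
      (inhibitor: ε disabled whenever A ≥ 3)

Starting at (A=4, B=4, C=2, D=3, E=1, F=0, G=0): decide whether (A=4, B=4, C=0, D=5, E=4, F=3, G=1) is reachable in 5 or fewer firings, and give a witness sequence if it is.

YES — reachable via ⟨δ, α⟩ (2 firings)

step 1: fire δ:  (A=4, B=4, C=2, D=3, E=1, F=0, G=0) → (A=4, B=4, C=0, D=3, E=1, F=3, G=3)
step 2: fire α:  (A=4, B=4, C=0, D=3, E=1, F=3, G=3) → (A=4, B=4, C=0, D=5, E=4, F=3, G=1)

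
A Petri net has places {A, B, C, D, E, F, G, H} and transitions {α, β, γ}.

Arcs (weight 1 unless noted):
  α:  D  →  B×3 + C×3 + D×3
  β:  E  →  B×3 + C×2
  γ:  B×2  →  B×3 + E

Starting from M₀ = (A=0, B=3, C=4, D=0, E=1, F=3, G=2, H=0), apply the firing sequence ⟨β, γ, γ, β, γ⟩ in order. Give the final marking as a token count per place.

(A=0, B=12, C=8, D=0, E=2, F=3, G=2, H=0)

step 1: fire β:  (A=0, B=3, C=4, D=0, E=1, F=3, G=2, H=0) → (A=0, B=6, C=6, D=0, E=0, F=3, G=2, H=0)
step 2: fire γ:  (A=0, B=6, C=6, D=0, E=0, F=3, G=2, H=0) → (A=0, B=7, C=6, D=0, E=1, F=3, G=2, H=0)
step 3: fire γ:  (A=0, B=7, C=6, D=0, E=1, F=3, G=2, H=0) → (A=0, B=8, C=6, D=0, E=2, F=3, G=2, H=0)
step 4: fire β:  (A=0, B=8, C=6, D=0, E=2, F=3, G=2, H=0) → (A=0, B=11, C=8, D=0, E=1, F=3, G=2, H=0)
step 5: fire γ:  (A=0, B=11, C=8, D=0, E=1, F=3, G=2, H=0) → (A=0, B=12, C=8, D=0, E=2, F=3, G=2, H=0)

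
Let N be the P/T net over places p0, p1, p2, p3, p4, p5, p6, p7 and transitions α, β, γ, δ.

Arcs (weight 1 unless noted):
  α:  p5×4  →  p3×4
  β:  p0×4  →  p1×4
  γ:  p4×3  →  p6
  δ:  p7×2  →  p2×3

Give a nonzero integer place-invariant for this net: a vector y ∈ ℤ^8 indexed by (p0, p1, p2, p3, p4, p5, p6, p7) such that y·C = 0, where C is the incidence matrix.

Incidence matrix C (rows=places, cols=transitions):
        α    β    γ    δ
   p0   0   -4    0    0
   p1   0    4    0    0
   p2   0    0    0    3
   p3   4    0    0    0
   p4   0    0   -3    0
   p5  -4    0    0    0
   p6   0    0    1    0
   p7   0    0    0   -2

Candidate y = [1, 1, 0, 0, 0, 0, 0, 0]; check y·C column-wise:
  col α: 1·0 + 1·0 + 0·4 + 0·-4 = 0
  col β: 1·-4 + 1·4 = 0
  col γ: 1·0 + 1·0 + 0·-3 + 0·1 = 0
  col δ: 1·0 + 1·0 + 0·3 + 0·-2 = 0

y = (p0:1, p1:1, p2:0, p3:0, p4:0, p5:0, p6:0, p7:0)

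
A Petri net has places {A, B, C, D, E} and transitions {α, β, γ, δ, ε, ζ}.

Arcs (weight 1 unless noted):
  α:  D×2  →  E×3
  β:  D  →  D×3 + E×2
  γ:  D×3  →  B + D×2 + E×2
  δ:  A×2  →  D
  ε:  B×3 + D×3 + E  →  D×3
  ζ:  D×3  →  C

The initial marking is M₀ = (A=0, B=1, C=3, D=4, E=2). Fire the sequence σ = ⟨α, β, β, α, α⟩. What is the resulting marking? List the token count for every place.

step 1: fire α:  (A=0, B=1, C=3, D=4, E=2) → (A=0, B=1, C=3, D=2, E=5)
step 2: fire β:  (A=0, B=1, C=3, D=2, E=5) → (A=0, B=1, C=3, D=4, E=7)
step 3: fire β:  (A=0, B=1, C=3, D=4, E=7) → (A=0, B=1, C=3, D=6, E=9)
step 4: fire α:  (A=0, B=1, C=3, D=6, E=9) → (A=0, B=1, C=3, D=4, E=12)
step 5: fire α:  (A=0, B=1, C=3, D=4, E=12) → (A=0, B=1, C=3, D=2, E=15)

(A=0, B=1, C=3, D=2, E=15)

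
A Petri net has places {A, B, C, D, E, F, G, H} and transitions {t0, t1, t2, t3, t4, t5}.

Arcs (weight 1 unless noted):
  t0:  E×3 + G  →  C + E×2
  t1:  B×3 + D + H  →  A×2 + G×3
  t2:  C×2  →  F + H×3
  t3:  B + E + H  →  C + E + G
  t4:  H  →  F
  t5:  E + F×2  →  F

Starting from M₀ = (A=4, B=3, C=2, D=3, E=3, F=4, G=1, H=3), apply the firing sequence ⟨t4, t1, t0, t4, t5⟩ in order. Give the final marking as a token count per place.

step 1: fire t4:  (A=4, B=3, C=2, D=3, E=3, F=4, G=1, H=3) → (A=4, B=3, C=2, D=3, E=3, F=5, G=1, H=2)
step 2: fire t1:  (A=4, B=3, C=2, D=3, E=3, F=5, G=1, H=2) → (A=6, B=0, C=2, D=2, E=3, F=5, G=4, H=1)
step 3: fire t0:  (A=6, B=0, C=2, D=2, E=3, F=5, G=4, H=1) → (A=6, B=0, C=3, D=2, E=2, F=5, G=3, H=1)
step 4: fire t4:  (A=6, B=0, C=3, D=2, E=2, F=5, G=3, H=1) → (A=6, B=0, C=3, D=2, E=2, F=6, G=3, H=0)
step 5: fire t5:  (A=6, B=0, C=3, D=2, E=2, F=6, G=3, H=0) → (A=6, B=0, C=3, D=2, E=1, F=5, G=3, H=0)

(A=6, B=0, C=3, D=2, E=1, F=5, G=3, H=0)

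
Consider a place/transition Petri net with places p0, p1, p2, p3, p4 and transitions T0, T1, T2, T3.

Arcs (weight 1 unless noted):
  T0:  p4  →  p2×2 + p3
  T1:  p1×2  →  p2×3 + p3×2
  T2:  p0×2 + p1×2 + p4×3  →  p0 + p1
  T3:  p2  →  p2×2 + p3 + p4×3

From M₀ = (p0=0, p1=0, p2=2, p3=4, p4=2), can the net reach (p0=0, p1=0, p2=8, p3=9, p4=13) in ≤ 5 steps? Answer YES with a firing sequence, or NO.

YES — reachable via ⟨T0, T3, T3, T3, T3⟩ (5 firings)

step 1: fire T0:  (p0=0, p1=0, p2=2, p3=4, p4=2) → (p0=0, p1=0, p2=4, p3=5, p4=1)
step 2: fire T3:  (p0=0, p1=0, p2=4, p3=5, p4=1) → (p0=0, p1=0, p2=5, p3=6, p4=4)
step 3: fire T3:  (p0=0, p1=0, p2=5, p3=6, p4=4) → (p0=0, p1=0, p2=6, p3=7, p4=7)
step 4: fire T3:  (p0=0, p1=0, p2=6, p3=7, p4=7) → (p0=0, p1=0, p2=7, p3=8, p4=10)
step 5: fire T3:  (p0=0, p1=0, p2=7, p3=8, p4=10) → (p0=0, p1=0, p2=8, p3=9, p4=13)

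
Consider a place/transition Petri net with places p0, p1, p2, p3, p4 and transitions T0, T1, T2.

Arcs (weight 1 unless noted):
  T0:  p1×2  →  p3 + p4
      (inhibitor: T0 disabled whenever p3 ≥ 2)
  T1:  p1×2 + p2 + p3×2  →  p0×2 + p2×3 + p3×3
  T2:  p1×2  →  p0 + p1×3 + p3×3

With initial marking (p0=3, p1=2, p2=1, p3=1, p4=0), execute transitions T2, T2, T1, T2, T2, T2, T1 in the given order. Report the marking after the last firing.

step 1: fire T2:  (p0=3, p1=2, p2=1, p3=1, p4=0) → (p0=4, p1=3, p2=1, p3=4, p4=0)
step 2: fire T2:  (p0=4, p1=3, p2=1, p3=4, p4=0) → (p0=5, p1=4, p2=1, p3=7, p4=0)
step 3: fire T1:  (p0=5, p1=4, p2=1, p3=7, p4=0) → (p0=7, p1=2, p2=3, p3=8, p4=0)
step 4: fire T2:  (p0=7, p1=2, p2=3, p3=8, p4=0) → (p0=8, p1=3, p2=3, p3=11, p4=0)
step 5: fire T2:  (p0=8, p1=3, p2=3, p3=11, p4=0) → (p0=9, p1=4, p2=3, p3=14, p4=0)
step 6: fire T2:  (p0=9, p1=4, p2=3, p3=14, p4=0) → (p0=10, p1=5, p2=3, p3=17, p4=0)
step 7: fire T1:  (p0=10, p1=5, p2=3, p3=17, p4=0) → (p0=12, p1=3, p2=5, p3=18, p4=0)

(p0=12, p1=3, p2=5, p3=18, p4=0)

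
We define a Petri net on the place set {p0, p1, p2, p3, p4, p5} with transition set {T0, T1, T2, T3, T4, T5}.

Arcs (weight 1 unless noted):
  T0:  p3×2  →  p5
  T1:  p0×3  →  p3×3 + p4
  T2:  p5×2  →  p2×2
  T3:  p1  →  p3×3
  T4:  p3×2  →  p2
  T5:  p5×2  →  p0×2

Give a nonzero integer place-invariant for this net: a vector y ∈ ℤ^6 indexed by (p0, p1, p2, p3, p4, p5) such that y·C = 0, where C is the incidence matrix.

Incidence matrix C (rows=places, cols=transitions):
       T0   T1   T2   T3   T4   T5
   p0   0   -3    0    0    0    2
   p1   0    0    0   -1    0    0
   p2   0    0    2    0    1    0
   p3  -2    3    0    3   -2    0
   p4   0    1    0    0    0    0
   p5   1    0   -2    0    0   -2

Candidate y = [2, 3, 2, 1, 3, 2]; check y·C column-wise:
  col T0: 2·0 + 3·0 + 2·0 + 1·-2 + 3·0 + 2·1 = 0
  col T1: 2·-3 + 3·0 + 2·0 + 1·3 + 3·1 + 2·0 = 0
  col T2: 2·0 + 3·0 + 2·2 + 1·0 + 3·0 + 2·-2 = 0
  col T3: 2·0 + 3·-1 + 2·0 + 1·3 + 3·0 + 2·0 = 0
  col T4: 2·0 + 3·0 + 2·1 + 1·-2 + 3·0 + 2·0 = 0
  col T5: 2·2 + 3·0 + 2·0 + 1·0 + 3·0 + 2·-2 = 0

y = (p0:2, p1:3, p2:2, p3:1, p4:3, p5:2)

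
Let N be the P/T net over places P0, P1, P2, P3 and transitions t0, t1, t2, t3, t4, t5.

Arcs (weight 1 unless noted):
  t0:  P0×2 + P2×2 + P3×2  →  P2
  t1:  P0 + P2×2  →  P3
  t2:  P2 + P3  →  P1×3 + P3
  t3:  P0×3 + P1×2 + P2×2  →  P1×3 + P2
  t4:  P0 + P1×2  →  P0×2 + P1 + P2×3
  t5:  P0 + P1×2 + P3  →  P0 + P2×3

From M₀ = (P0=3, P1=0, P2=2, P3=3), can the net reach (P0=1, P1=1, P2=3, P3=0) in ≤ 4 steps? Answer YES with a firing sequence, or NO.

YES — reachable via ⟨t0, t2, t5⟩ (3 firings)

step 1: fire t0:  (P0=3, P1=0, P2=2, P3=3) → (P0=1, P1=0, P2=1, P3=1)
step 2: fire t2:  (P0=1, P1=0, P2=1, P3=1) → (P0=1, P1=3, P2=0, P3=1)
step 3: fire t5:  (P0=1, P1=3, P2=0, P3=1) → (P0=1, P1=1, P2=3, P3=0)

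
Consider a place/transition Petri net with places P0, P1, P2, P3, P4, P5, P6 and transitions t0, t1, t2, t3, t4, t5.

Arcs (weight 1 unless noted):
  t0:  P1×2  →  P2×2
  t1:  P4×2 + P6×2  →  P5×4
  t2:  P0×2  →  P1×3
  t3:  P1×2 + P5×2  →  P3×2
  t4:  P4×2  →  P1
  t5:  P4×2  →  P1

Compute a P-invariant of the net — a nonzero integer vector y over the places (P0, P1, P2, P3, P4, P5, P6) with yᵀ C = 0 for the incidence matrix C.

y = (P0:6, P1:4, P2:4, P3:5, P4:2, P5:1, P6:0)

Incidence matrix C (rows=places, cols=transitions):
       t0   t1   t2   t3   t4   t5
   P0   0    0   -2    0    0    0
   P1  -2    0    3   -2    1    1
   P2   2    0    0    0    0    0
   P3   0    0    0    2    0    0
   P4   0   -2    0    0   -2   -2
   P5   0    4    0   -2    0    0
   P6   0   -2    0    0    0    0

Candidate y = [6, 4, 4, 5, 2, 1, 0]; check y·C column-wise:
  col t0: 6·0 + 4·-2 + 4·2 + 5·0 + 2·0 + 1·0 = 0
  col t1: 6·0 + 4·0 + 4·0 + 5·0 + 2·-2 + 1·4 + 0·-2 = 0
  col t2: 6·-2 + 4·3 + 4·0 + 5·0 + 2·0 + 1·0 = 0
  col t3: 6·0 + 4·-2 + 4·0 + 5·2 + 2·0 + 1·-2 = 0
  col t4: 6·0 + 4·1 + 4·0 + 5·0 + 2·-2 + 1·0 = 0
  col t5: 6·0 + 4·1 + 4·0 + 5·0 + 2·-2 + 1·0 = 0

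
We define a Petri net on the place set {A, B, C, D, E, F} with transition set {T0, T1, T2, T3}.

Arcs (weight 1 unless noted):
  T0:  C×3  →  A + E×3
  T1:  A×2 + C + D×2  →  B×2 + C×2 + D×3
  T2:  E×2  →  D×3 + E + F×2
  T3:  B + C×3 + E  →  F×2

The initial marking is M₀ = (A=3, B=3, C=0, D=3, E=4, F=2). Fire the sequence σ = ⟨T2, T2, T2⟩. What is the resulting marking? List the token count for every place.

(A=3, B=3, C=0, D=12, E=1, F=8)

step 1: fire T2:  (A=3, B=3, C=0, D=3, E=4, F=2) → (A=3, B=3, C=0, D=6, E=3, F=4)
step 2: fire T2:  (A=3, B=3, C=0, D=6, E=3, F=4) → (A=3, B=3, C=0, D=9, E=2, F=6)
step 3: fire T2:  (A=3, B=3, C=0, D=9, E=2, F=6) → (A=3, B=3, C=0, D=12, E=1, F=8)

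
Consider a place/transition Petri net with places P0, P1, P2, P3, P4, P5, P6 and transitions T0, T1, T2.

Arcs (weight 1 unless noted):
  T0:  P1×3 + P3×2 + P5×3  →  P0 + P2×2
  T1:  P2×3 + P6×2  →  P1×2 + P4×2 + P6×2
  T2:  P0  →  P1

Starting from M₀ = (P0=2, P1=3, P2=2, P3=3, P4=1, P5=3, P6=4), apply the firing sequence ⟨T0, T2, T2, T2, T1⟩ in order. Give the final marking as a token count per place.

(P0=0, P1=5, P2=1, P3=1, P4=3, P5=0, P6=4)

step 1: fire T0:  (P0=2, P1=3, P2=2, P3=3, P4=1, P5=3, P6=4) → (P0=3, P1=0, P2=4, P3=1, P4=1, P5=0, P6=4)
step 2: fire T2:  (P0=3, P1=0, P2=4, P3=1, P4=1, P5=0, P6=4) → (P0=2, P1=1, P2=4, P3=1, P4=1, P5=0, P6=4)
step 3: fire T2:  (P0=2, P1=1, P2=4, P3=1, P4=1, P5=0, P6=4) → (P0=1, P1=2, P2=4, P3=1, P4=1, P5=0, P6=4)
step 4: fire T2:  (P0=1, P1=2, P2=4, P3=1, P4=1, P5=0, P6=4) → (P0=0, P1=3, P2=4, P3=1, P4=1, P5=0, P6=4)
step 5: fire T1:  (P0=0, P1=3, P2=4, P3=1, P4=1, P5=0, P6=4) → (P0=0, P1=5, P2=1, P3=1, P4=3, P5=0, P6=4)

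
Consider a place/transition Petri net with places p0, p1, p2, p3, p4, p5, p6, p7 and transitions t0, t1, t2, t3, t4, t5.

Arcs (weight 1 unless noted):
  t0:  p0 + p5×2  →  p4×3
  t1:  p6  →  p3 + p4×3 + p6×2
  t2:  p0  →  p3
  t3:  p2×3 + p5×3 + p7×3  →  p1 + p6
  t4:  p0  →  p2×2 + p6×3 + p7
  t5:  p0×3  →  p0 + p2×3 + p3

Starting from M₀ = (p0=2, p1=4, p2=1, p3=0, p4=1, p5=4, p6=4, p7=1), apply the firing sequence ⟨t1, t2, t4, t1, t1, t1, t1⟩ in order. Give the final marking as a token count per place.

step 1: fire t1:  (p0=2, p1=4, p2=1, p3=0, p4=1, p5=4, p6=4, p7=1) → (p0=2, p1=4, p2=1, p3=1, p4=4, p5=4, p6=5, p7=1)
step 2: fire t2:  (p0=2, p1=4, p2=1, p3=1, p4=4, p5=4, p6=5, p7=1) → (p0=1, p1=4, p2=1, p3=2, p4=4, p5=4, p6=5, p7=1)
step 3: fire t4:  (p0=1, p1=4, p2=1, p3=2, p4=4, p5=4, p6=5, p7=1) → (p0=0, p1=4, p2=3, p3=2, p4=4, p5=4, p6=8, p7=2)
step 4: fire t1:  (p0=0, p1=4, p2=3, p3=2, p4=4, p5=4, p6=8, p7=2) → (p0=0, p1=4, p2=3, p3=3, p4=7, p5=4, p6=9, p7=2)
step 5: fire t1:  (p0=0, p1=4, p2=3, p3=3, p4=7, p5=4, p6=9, p7=2) → (p0=0, p1=4, p2=3, p3=4, p4=10, p5=4, p6=10, p7=2)
step 6: fire t1:  (p0=0, p1=4, p2=3, p3=4, p4=10, p5=4, p6=10, p7=2) → (p0=0, p1=4, p2=3, p3=5, p4=13, p5=4, p6=11, p7=2)
step 7: fire t1:  (p0=0, p1=4, p2=3, p3=5, p4=13, p5=4, p6=11, p7=2) → (p0=0, p1=4, p2=3, p3=6, p4=16, p5=4, p6=12, p7=2)

(p0=0, p1=4, p2=3, p3=6, p4=16, p5=4, p6=12, p7=2)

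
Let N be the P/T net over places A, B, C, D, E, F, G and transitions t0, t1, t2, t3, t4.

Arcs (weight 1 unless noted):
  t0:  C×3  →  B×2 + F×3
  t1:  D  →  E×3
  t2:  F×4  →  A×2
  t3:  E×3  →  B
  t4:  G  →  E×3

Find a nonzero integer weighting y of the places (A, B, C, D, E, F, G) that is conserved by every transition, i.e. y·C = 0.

y = (A:2, B:0, C:1, D:0, E:0, F:1, G:0)

Incidence matrix C (rows=places, cols=transitions):
       t0   t1   t2   t3   t4
    A   0    0    2    0    0
    B   2    0    0    1    0
    C  -3    0    0    0    0
    D   0   -1    0    0    0
    E   0    3    0   -3    3
    F   3    0   -4    0    0
    G   0    0    0    0   -1

Candidate y = [2, 0, 1, 0, 0, 1, 0]; check y·C column-wise:
  col t0: 2·0 + 0·2 + 1·-3 + 1·3 = 0
  col t1: 2·0 + 1·0 + 0·-1 + 0·3 + 1·0 = 0
  col t2: 2·2 + 1·0 + 1·-4 = 0
  col t3: 2·0 + 0·1 + 1·0 + 0·-3 + 1·0 = 0
  col t4: 2·0 + 1·0 + 0·3 + 1·0 + 0·-1 = 0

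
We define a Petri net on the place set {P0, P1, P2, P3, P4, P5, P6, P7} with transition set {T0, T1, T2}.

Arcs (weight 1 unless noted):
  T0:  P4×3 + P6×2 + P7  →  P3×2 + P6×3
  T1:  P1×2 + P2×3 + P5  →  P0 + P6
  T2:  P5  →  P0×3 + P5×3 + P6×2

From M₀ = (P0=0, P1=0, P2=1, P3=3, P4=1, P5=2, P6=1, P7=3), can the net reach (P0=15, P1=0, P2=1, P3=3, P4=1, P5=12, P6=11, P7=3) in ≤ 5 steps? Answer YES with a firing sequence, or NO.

step 1: fire T2:  (P0=0, P1=0, P2=1, P3=3, P4=1, P5=2, P6=1, P7=3) → (P0=3, P1=0, P2=1, P3=3, P4=1, P5=4, P6=3, P7=3)
step 2: fire T2:  (P0=3, P1=0, P2=1, P3=3, P4=1, P5=4, P6=3, P7=3) → (P0=6, P1=0, P2=1, P3=3, P4=1, P5=6, P6=5, P7=3)
step 3: fire T2:  (P0=6, P1=0, P2=1, P3=3, P4=1, P5=6, P6=5, P7=3) → (P0=9, P1=0, P2=1, P3=3, P4=1, P5=8, P6=7, P7=3)
step 4: fire T2:  (P0=9, P1=0, P2=1, P3=3, P4=1, P5=8, P6=7, P7=3) → (P0=12, P1=0, P2=1, P3=3, P4=1, P5=10, P6=9, P7=3)
step 5: fire T2:  (P0=12, P1=0, P2=1, P3=3, P4=1, P5=10, P6=9, P7=3) → (P0=15, P1=0, P2=1, P3=3, P4=1, P5=12, P6=11, P7=3)

YES — reachable via ⟨T2, T2, T2, T2, T2⟩ (5 firings)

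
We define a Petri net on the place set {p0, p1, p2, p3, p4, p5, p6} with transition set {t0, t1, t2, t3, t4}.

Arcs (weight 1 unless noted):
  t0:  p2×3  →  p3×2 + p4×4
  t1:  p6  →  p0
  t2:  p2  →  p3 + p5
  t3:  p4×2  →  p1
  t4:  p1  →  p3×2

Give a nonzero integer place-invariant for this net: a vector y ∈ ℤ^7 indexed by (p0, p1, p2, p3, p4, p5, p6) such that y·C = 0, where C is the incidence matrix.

Incidence matrix C (rows=places, cols=transitions):
       t0   t1   t2   t3   t4
   p0   0    1    0    0    0
   p1   0    0    0    1   -1
   p2  -3    0   -1    0    0
   p3   2    0    1    0    2
   p4   4    0    0   -2    0
   p5   0    0    1    0    0
   p6   0   -1    0    0    0

Candidate y = [0, 2, 2, 1, 1, 1, 0]; check y·C column-wise:
  col t0: 2·0 + 2·-3 + 1·2 + 1·4 + 1·0 = 0
  col t1: 0·1 + 2·0 + 2·0 + 1·0 + 1·0 + 1·0 + 0·-1 = 0
  col t2: 2·0 + 2·-1 + 1·1 + 1·0 + 1·1 = 0
  col t3: 2·1 + 2·0 + 1·0 + 1·-2 + 1·0 = 0
  col t4: 2·-1 + 2·0 + 1·2 + 1·0 + 1·0 = 0

y = (p0:0, p1:2, p2:2, p3:1, p4:1, p5:1, p6:0)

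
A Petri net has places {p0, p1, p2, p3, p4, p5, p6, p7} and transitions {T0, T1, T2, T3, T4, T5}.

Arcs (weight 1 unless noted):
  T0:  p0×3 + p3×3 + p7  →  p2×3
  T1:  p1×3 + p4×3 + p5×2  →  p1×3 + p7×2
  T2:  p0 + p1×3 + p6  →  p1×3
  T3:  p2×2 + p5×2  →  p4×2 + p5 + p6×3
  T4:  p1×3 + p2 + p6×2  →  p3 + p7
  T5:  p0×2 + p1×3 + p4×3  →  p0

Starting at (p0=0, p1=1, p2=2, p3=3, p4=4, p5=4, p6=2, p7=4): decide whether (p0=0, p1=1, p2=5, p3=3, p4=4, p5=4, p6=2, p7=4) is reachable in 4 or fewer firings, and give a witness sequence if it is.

NO — not reachable within 4 firings

depth 0: 1 marking
depth 1: 2 markings reached so far
depth 2: 2 markings reached so far
(frontier empty at depth 2; search complete)
target is not among the 2 markings reachable within 4 steps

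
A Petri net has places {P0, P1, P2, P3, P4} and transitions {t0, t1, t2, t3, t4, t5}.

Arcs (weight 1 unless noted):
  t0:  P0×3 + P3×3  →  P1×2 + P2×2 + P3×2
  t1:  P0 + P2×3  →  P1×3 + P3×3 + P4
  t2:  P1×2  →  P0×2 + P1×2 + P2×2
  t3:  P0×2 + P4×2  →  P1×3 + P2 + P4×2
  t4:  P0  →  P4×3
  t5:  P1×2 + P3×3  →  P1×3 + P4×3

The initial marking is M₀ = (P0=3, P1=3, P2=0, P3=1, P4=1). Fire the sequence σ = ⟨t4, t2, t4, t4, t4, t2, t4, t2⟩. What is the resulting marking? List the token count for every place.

step 1: fire t4:  (P0=3, P1=3, P2=0, P3=1, P4=1) → (P0=2, P1=3, P2=0, P3=1, P4=4)
step 2: fire t2:  (P0=2, P1=3, P2=0, P3=1, P4=4) → (P0=4, P1=3, P2=2, P3=1, P4=4)
step 3: fire t4:  (P0=4, P1=3, P2=2, P3=1, P4=4) → (P0=3, P1=3, P2=2, P3=1, P4=7)
step 4: fire t4:  (P0=3, P1=3, P2=2, P3=1, P4=7) → (P0=2, P1=3, P2=2, P3=1, P4=10)
step 5: fire t4:  (P0=2, P1=3, P2=2, P3=1, P4=10) → (P0=1, P1=3, P2=2, P3=1, P4=13)
step 6: fire t2:  (P0=1, P1=3, P2=2, P3=1, P4=13) → (P0=3, P1=3, P2=4, P3=1, P4=13)
step 7: fire t4:  (P0=3, P1=3, P2=4, P3=1, P4=13) → (P0=2, P1=3, P2=4, P3=1, P4=16)
step 8: fire t2:  (P0=2, P1=3, P2=4, P3=1, P4=16) → (P0=4, P1=3, P2=6, P3=1, P4=16)

(P0=4, P1=3, P2=6, P3=1, P4=16)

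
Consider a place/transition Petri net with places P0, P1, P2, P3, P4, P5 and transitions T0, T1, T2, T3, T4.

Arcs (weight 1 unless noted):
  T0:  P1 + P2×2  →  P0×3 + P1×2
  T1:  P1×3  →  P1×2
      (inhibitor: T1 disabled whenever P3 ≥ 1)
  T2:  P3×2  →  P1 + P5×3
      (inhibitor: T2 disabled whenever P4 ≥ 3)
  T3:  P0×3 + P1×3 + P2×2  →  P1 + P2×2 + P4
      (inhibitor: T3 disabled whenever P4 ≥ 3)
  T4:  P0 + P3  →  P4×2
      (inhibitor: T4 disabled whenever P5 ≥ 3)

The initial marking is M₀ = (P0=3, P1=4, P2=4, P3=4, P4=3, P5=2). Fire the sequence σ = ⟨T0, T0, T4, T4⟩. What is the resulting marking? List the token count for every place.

(P0=7, P1=6, P2=0, P3=2, P4=7, P5=2)

step 1: fire T0:  (P0=3, P1=4, P2=4, P3=4, P4=3, P5=2) → (P0=6, P1=5, P2=2, P3=4, P4=3, P5=2)
step 2: fire T0:  (P0=6, P1=5, P2=2, P3=4, P4=3, P5=2) → (P0=9, P1=6, P2=0, P3=4, P4=3, P5=2)
step 3: fire T4:  (P0=9, P1=6, P2=0, P3=4, P4=3, P5=2) → (P0=8, P1=6, P2=0, P3=3, P4=5, P5=2)
step 4: fire T4:  (P0=8, P1=6, P2=0, P3=3, P4=5, P5=2) → (P0=7, P1=6, P2=0, P3=2, P4=7, P5=2)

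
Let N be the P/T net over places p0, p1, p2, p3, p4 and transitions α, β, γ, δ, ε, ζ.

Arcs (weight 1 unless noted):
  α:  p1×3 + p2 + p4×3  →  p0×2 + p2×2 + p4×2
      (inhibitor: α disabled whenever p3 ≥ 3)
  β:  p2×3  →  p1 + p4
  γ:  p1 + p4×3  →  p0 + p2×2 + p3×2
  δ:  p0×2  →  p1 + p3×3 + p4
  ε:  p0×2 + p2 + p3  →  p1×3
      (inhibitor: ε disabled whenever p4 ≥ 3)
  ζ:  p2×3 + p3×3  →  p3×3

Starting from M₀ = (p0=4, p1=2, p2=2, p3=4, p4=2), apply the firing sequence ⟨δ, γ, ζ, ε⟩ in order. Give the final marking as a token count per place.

(p0=1, p1=5, p2=0, p3=8, p4=0)

step 1: fire δ:  (p0=4, p1=2, p2=2, p3=4, p4=2) → (p0=2, p1=3, p2=2, p3=7, p4=3)
step 2: fire γ:  (p0=2, p1=3, p2=2, p3=7, p4=3) → (p0=3, p1=2, p2=4, p3=9, p4=0)
step 3: fire ζ:  (p0=3, p1=2, p2=4, p3=9, p4=0) → (p0=3, p1=2, p2=1, p3=9, p4=0)
step 4: fire ε:  (p0=3, p1=2, p2=1, p3=9, p4=0) → (p0=1, p1=5, p2=0, p3=8, p4=0)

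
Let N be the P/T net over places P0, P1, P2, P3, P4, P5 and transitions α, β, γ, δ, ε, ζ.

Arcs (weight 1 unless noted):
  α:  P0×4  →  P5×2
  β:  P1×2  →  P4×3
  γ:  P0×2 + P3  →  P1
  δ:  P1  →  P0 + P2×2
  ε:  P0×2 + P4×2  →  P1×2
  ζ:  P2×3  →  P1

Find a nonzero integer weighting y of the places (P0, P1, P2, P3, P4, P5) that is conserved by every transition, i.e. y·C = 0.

Incidence matrix C (rows=places, cols=transitions):
        α    β    γ    δ    ε    ζ
   P0  -4    0   -2    1   -2    0
   P1   0   -2    1   -1    2    1
   P2   0    0    0    2    0   -3
   P3   0    0   -1    0    0    0
   P4   0    3    0    0   -2    0
   P5   2    0    0    0    0    0

Candidate y = [1, 3, 1, 1, 2, 2]; check y·C column-wise:
  col α: 1·-4 + 3·0 + 1·0 + 1·0 + 2·0 + 2·2 = 0
  col β: 1·0 + 3·-2 + 1·0 + 1·0 + 2·3 + 2·0 = 0
  col γ: 1·-2 + 3·1 + 1·0 + 1·-1 + 2·0 + 2·0 = 0
  col δ: 1·1 + 3·-1 + 1·2 + 1·0 + 2·0 + 2·0 = 0
  col ε: 1·-2 + 3·2 + 1·0 + 1·0 + 2·-2 + 2·0 = 0
  col ζ: 1·0 + 3·1 + 1·-3 + 1·0 + 2·0 + 2·0 = 0

y = (P0:1, P1:3, P2:1, P3:1, P4:2, P5:2)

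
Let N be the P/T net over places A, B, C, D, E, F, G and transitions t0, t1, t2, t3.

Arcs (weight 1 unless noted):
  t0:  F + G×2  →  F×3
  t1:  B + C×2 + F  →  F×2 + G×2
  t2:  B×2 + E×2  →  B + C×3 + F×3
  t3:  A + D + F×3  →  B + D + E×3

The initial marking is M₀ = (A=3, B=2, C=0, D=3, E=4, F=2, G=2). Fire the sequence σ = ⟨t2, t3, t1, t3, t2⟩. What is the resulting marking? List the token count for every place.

(A=1, B=1, C=4, D=3, E=6, F=3, G=4)

step 1: fire t2:  (A=3, B=2, C=0, D=3, E=4, F=2, G=2) → (A=3, B=1, C=3, D=3, E=2, F=5, G=2)
step 2: fire t3:  (A=3, B=1, C=3, D=3, E=2, F=5, G=2) → (A=2, B=2, C=3, D=3, E=5, F=2, G=2)
step 3: fire t1:  (A=2, B=2, C=3, D=3, E=5, F=2, G=2) → (A=2, B=1, C=1, D=3, E=5, F=3, G=4)
step 4: fire t3:  (A=2, B=1, C=1, D=3, E=5, F=3, G=4) → (A=1, B=2, C=1, D=3, E=8, F=0, G=4)
step 5: fire t2:  (A=1, B=2, C=1, D=3, E=8, F=0, G=4) → (A=1, B=1, C=4, D=3, E=6, F=3, G=4)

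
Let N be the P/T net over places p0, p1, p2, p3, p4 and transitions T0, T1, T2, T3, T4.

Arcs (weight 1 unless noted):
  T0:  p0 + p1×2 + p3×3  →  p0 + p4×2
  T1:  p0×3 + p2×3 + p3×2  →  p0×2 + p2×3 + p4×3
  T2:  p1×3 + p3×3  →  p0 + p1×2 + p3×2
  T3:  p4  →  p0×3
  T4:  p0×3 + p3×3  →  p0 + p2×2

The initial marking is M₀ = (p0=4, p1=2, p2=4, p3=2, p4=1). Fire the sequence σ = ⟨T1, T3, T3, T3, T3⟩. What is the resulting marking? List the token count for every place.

step 1: fire T1:  (p0=4, p1=2, p2=4, p3=2, p4=1) → (p0=3, p1=2, p2=4, p3=0, p4=4)
step 2: fire T3:  (p0=3, p1=2, p2=4, p3=0, p4=4) → (p0=6, p1=2, p2=4, p3=0, p4=3)
step 3: fire T3:  (p0=6, p1=2, p2=4, p3=0, p4=3) → (p0=9, p1=2, p2=4, p3=0, p4=2)
step 4: fire T3:  (p0=9, p1=2, p2=4, p3=0, p4=2) → (p0=12, p1=2, p2=4, p3=0, p4=1)
step 5: fire T3:  (p0=12, p1=2, p2=4, p3=0, p4=1) → (p0=15, p1=2, p2=4, p3=0, p4=0)

(p0=15, p1=2, p2=4, p3=0, p4=0)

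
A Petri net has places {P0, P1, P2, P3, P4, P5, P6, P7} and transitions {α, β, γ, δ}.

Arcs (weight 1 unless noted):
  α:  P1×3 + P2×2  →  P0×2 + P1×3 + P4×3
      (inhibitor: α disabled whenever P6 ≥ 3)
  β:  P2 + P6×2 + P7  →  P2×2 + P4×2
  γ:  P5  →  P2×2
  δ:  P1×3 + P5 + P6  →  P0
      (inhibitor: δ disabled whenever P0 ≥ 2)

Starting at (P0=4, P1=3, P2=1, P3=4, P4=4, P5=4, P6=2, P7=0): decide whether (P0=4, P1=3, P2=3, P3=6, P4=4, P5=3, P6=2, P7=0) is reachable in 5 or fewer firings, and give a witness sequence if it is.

depth 0: 1 marking
depth 1: 2 markings reached so far
depth 2: 4 markings reached so far
depth 3: 6 markings reached so far
depth 4: 9 markings reached so far
depth 5: 11 markings reached so far
target is not among the 11 markings reachable within 5 steps

NO — not reachable within 5 firings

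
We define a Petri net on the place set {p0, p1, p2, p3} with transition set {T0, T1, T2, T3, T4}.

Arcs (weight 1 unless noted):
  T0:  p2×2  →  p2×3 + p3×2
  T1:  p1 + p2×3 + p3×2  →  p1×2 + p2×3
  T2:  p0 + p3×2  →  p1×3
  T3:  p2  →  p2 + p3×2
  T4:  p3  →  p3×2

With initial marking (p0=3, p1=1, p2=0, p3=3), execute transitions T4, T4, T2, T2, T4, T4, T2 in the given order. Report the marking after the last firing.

step 1: fire T4:  (p0=3, p1=1, p2=0, p3=3) → (p0=3, p1=1, p2=0, p3=4)
step 2: fire T4:  (p0=3, p1=1, p2=0, p3=4) → (p0=3, p1=1, p2=0, p3=5)
step 3: fire T2:  (p0=3, p1=1, p2=0, p3=5) → (p0=2, p1=4, p2=0, p3=3)
step 4: fire T2:  (p0=2, p1=4, p2=0, p3=3) → (p0=1, p1=7, p2=0, p3=1)
step 5: fire T4:  (p0=1, p1=7, p2=0, p3=1) → (p0=1, p1=7, p2=0, p3=2)
step 6: fire T4:  (p0=1, p1=7, p2=0, p3=2) → (p0=1, p1=7, p2=0, p3=3)
step 7: fire T2:  (p0=1, p1=7, p2=0, p3=3) → (p0=0, p1=10, p2=0, p3=1)

(p0=0, p1=10, p2=0, p3=1)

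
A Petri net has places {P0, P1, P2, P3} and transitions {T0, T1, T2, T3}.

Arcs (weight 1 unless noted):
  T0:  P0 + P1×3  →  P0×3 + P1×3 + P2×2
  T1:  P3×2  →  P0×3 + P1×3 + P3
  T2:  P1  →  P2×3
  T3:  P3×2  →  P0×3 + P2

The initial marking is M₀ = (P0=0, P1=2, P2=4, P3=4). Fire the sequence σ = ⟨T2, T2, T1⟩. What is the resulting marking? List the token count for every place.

step 1: fire T2:  (P0=0, P1=2, P2=4, P3=4) → (P0=0, P1=1, P2=7, P3=4)
step 2: fire T2:  (P0=0, P1=1, P2=7, P3=4) → (P0=0, P1=0, P2=10, P3=4)
step 3: fire T1:  (P0=0, P1=0, P2=10, P3=4) → (P0=3, P1=3, P2=10, P3=3)

(P0=3, P1=3, P2=10, P3=3)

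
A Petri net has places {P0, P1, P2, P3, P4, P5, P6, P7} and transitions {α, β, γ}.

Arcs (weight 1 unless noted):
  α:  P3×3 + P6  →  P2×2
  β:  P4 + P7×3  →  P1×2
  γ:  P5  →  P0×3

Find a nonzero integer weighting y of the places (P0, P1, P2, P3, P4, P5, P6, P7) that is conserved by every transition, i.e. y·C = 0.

y = (P0:0, P1:0, P2:3, P3:2, P4:0, P5:0, P6:0, P7:0)

Incidence matrix C (rows=places, cols=transitions):
        α    β    γ
   P0   0    0    3
   P1   0    2    0
   P2   2    0    0
   P3  -3    0    0
   P4   0   -1    0
   P5   0    0   -1
   P6  -1    0    0
   P7   0   -3    0

Candidate y = [0, 0, 3, 2, 0, 0, 0, 0]; check y·C column-wise:
  col α: 3·2 + 2·-3 + 0·-1 = 0
  col β: 0·2 + 3·0 + 2·0 + 0·-1 + 0·-3 = 0
  col γ: 0·3 + 3·0 + 2·0 + 0·-1 = 0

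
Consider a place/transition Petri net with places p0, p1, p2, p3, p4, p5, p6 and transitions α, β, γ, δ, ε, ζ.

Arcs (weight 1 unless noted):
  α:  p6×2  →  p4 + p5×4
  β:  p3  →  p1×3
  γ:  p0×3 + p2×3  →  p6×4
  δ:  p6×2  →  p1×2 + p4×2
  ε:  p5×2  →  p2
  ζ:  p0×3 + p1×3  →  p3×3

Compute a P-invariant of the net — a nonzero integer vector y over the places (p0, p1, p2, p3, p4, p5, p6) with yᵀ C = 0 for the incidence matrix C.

y = (p0:2, p1:1, p2:2, p3:3, p4:2, p5:1, p6:3)

Incidence matrix C (rows=places, cols=transitions):
        α    β    γ    δ    ε    ζ
   p0   0    0   -3    0    0   -3
   p1   0    3    0    2    0   -3
   p2   0    0   -3    0    1    0
   p3   0   -1    0    0    0    3
   p4   1    0    0    2    0    0
   p5   4    0    0    0   -2    0
   p6  -2    0    4   -2    0    0

Candidate y = [2, 1, 2, 3, 2, 1, 3]; check y·C column-wise:
  col α: 2·0 + 1·0 + 2·0 + 3·0 + 2·1 + 1·4 + 3·-2 = 0
  col β: 2·0 + 1·3 + 2·0 + 3·-1 + 2·0 + 1·0 + 3·0 = 0
  col γ: 2·-3 + 1·0 + 2·-3 + 3·0 + 2·0 + 1·0 + 3·4 = 0
  col δ: 2·0 + 1·2 + 2·0 + 3·0 + 2·2 + 1·0 + 3·-2 = 0
  col ε: 2·0 + 1·0 + 2·1 + 3·0 + 2·0 + 1·-2 + 3·0 = 0
  col ζ: 2·-3 + 1·-3 + 2·0 + 3·3 + 2·0 + 1·0 + 3·0 = 0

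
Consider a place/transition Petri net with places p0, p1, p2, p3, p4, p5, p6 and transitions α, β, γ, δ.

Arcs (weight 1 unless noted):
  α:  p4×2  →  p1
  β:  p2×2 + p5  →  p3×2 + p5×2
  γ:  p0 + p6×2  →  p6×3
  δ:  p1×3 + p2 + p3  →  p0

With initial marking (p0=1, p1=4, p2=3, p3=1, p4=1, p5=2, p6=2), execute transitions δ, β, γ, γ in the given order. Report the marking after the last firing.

(p0=0, p1=1, p2=0, p3=2, p4=1, p5=3, p6=4)

step 1: fire δ:  (p0=1, p1=4, p2=3, p3=1, p4=1, p5=2, p6=2) → (p0=2, p1=1, p2=2, p3=0, p4=1, p5=2, p6=2)
step 2: fire β:  (p0=2, p1=1, p2=2, p3=0, p4=1, p5=2, p6=2) → (p0=2, p1=1, p2=0, p3=2, p4=1, p5=3, p6=2)
step 3: fire γ:  (p0=2, p1=1, p2=0, p3=2, p4=1, p5=3, p6=2) → (p0=1, p1=1, p2=0, p3=2, p4=1, p5=3, p6=3)
step 4: fire γ:  (p0=1, p1=1, p2=0, p3=2, p4=1, p5=3, p6=3) → (p0=0, p1=1, p2=0, p3=2, p4=1, p5=3, p6=4)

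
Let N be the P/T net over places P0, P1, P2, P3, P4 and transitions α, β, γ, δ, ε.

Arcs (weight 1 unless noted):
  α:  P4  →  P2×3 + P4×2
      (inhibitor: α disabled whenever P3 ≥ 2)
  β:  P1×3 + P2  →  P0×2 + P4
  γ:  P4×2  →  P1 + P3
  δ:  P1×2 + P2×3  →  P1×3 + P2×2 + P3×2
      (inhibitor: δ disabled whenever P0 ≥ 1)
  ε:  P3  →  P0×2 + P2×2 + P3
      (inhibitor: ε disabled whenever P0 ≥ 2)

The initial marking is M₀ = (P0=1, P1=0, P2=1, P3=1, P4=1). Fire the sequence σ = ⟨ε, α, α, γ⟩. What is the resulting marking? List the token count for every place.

(P0=3, P1=1, P2=9, P3=2, P4=1)

step 1: fire ε:  (P0=1, P1=0, P2=1, P3=1, P4=1) → (P0=3, P1=0, P2=3, P3=1, P4=1)
step 2: fire α:  (P0=3, P1=0, P2=3, P3=1, P4=1) → (P0=3, P1=0, P2=6, P3=1, P4=2)
step 3: fire α:  (P0=3, P1=0, P2=6, P3=1, P4=2) → (P0=3, P1=0, P2=9, P3=1, P4=3)
step 4: fire γ:  (P0=3, P1=0, P2=9, P3=1, P4=3) → (P0=3, P1=1, P2=9, P3=2, P4=1)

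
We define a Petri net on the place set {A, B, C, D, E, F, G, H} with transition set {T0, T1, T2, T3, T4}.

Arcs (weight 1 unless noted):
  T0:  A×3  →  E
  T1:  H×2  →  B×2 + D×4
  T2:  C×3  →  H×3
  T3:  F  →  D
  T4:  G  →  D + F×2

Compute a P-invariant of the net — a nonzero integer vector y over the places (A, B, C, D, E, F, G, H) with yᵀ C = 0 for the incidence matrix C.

Incidence matrix C (rows=places, cols=transitions):
       T0   T1   T2   T3   T4
    A  -3    0    0    0    0
    B   0    2    0    0    0
    C   0    0   -3    0    0
    D   0    4    0    1    1
    E   1    0    0    0    0
    F   0    0    0   -1    2
    G   0    0    0    0   -1
    H   0   -2    3    0    0

Candidate y = [1, 0, 0, 0, 3, 0, 0, 0]; check y·C column-wise:
  col T0: 1·-3 + 3·1 = 0
  col T1: 1·0 + 0·2 + 0·4 + 3·0 + 0·-2 = 0
  col T2: 1·0 + 0·-3 + 3·0 + 0·3 = 0
  col T3: 1·0 + 0·1 + 3·0 + 0·-1 = 0
  col T4: 1·0 + 0·1 + 3·0 + 0·2 + 0·-1 = 0

y = (A:1, B:0, C:0, D:0, E:3, F:0, G:0, H:0)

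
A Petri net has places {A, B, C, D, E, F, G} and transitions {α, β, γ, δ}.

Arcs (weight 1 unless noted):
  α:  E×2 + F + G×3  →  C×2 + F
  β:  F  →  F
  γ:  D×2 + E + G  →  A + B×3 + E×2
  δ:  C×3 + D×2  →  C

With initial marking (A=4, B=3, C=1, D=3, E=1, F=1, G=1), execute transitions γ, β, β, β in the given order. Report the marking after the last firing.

step 1: fire γ:  (A=4, B=3, C=1, D=3, E=1, F=1, G=1) → (A=5, B=6, C=1, D=1, E=2, F=1, G=0)
step 2: fire β:  (A=5, B=6, C=1, D=1, E=2, F=1, G=0) → (A=5, B=6, C=1, D=1, E=2, F=1, G=0)
step 3: fire β:  (A=5, B=6, C=1, D=1, E=2, F=1, G=0) → (A=5, B=6, C=1, D=1, E=2, F=1, G=0)
step 4: fire β:  (A=5, B=6, C=1, D=1, E=2, F=1, G=0) → (A=5, B=6, C=1, D=1, E=2, F=1, G=0)

(A=5, B=6, C=1, D=1, E=2, F=1, G=0)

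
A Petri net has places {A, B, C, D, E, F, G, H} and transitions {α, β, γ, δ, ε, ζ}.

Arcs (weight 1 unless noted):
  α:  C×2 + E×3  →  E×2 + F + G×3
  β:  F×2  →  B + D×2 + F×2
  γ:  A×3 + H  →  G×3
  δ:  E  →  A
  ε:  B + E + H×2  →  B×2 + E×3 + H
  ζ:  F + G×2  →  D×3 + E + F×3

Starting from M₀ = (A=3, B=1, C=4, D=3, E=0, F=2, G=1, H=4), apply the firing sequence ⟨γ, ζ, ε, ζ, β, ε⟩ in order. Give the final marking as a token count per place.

(A=0, B=4, C=4, D=11, E=6, F=6, G=0, H=1)

step 1: fire γ:  (A=3, B=1, C=4, D=3, E=0, F=2, G=1, H=4) → (A=0, B=1, C=4, D=3, E=0, F=2, G=4, H=3)
step 2: fire ζ:  (A=0, B=1, C=4, D=3, E=0, F=2, G=4, H=3) → (A=0, B=1, C=4, D=6, E=1, F=4, G=2, H=3)
step 3: fire ε:  (A=0, B=1, C=4, D=6, E=1, F=4, G=2, H=3) → (A=0, B=2, C=4, D=6, E=3, F=4, G=2, H=2)
step 4: fire ζ:  (A=0, B=2, C=4, D=6, E=3, F=4, G=2, H=2) → (A=0, B=2, C=4, D=9, E=4, F=6, G=0, H=2)
step 5: fire β:  (A=0, B=2, C=4, D=9, E=4, F=6, G=0, H=2) → (A=0, B=3, C=4, D=11, E=4, F=6, G=0, H=2)
step 6: fire ε:  (A=0, B=3, C=4, D=11, E=4, F=6, G=0, H=2) → (A=0, B=4, C=4, D=11, E=6, F=6, G=0, H=1)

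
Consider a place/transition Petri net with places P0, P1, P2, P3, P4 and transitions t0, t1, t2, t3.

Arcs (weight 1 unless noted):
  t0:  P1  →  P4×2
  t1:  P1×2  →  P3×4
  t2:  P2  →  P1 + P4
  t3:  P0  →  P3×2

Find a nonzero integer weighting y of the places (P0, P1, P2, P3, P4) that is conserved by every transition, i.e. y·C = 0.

y = (P0:2, P1:2, P2:3, P3:1, P4:1)

Incidence matrix C (rows=places, cols=transitions):
       t0   t1   t2   t3
   P0   0    0    0   -1
   P1  -1   -2    1    0
   P2   0    0   -1    0
   P3   0    4    0    2
   P4   2    0    1    0

Candidate y = [2, 2, 3, 1, 1]; check y·C column-wise:
  col t0: 2·0 + 2·-1 + 3·0 + 1·0 + 1·2 = 0
  col t1: 2·0 + 2·-2 + 3·0 + 1·4 + 1·0 = 0
  col t2: 2·0 + 2·1 + 3·-1 + 1·0 + 1·1 = 0
  col t3: 2·-1 + 2·0 + 3·0 + 1·2 + 1·0 = 0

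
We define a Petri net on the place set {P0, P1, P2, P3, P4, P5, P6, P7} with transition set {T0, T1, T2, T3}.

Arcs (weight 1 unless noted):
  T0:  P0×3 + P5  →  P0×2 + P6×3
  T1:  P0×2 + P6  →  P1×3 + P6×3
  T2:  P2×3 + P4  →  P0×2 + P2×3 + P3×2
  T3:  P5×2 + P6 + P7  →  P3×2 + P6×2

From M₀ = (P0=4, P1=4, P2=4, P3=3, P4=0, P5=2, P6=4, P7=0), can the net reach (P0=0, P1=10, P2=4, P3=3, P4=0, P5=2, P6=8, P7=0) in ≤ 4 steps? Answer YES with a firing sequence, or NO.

step 1: fire T1:  (P0=4, P1=4, P2=4, P3=3, P4=0, P5=2, P6=4, P7=0) → (P0=2, P1=7, P2=4, P3=3, P4=0, P5=2, P6=6, P7=0)
step 2: fire T1:  (P0=2, P1=7, P2=4, P3=3, P4=0, P5=2, P6=6, P7=0) → (P0=0, P1=10, P2=4, P3=3, P4=0, P5=2, P6=8, P7=0)

YES — reachable via ⟨T1, T1⟩ (2 firings)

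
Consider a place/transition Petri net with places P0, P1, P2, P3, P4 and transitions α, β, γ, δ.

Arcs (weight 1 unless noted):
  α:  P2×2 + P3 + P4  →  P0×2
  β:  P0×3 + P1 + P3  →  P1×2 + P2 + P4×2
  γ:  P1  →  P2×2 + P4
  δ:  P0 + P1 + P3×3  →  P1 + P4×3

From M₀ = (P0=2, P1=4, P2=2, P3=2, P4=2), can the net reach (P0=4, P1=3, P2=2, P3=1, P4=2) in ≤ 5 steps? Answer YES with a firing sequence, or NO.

step 1: fire α:  (P0=2, P1=4, P2=2, P3=2, P4=2) → (P0=4, P1=4, P2=0, P3=1, P4=1)
step 2: fire γ:  (P0=4, P1=4, P2=0, P3=1, P4=1) → (P0=4, P1=3, P2=2, P3=1, P4=2)

YES — reachable via ⟨α, γ⟩ (2 firings)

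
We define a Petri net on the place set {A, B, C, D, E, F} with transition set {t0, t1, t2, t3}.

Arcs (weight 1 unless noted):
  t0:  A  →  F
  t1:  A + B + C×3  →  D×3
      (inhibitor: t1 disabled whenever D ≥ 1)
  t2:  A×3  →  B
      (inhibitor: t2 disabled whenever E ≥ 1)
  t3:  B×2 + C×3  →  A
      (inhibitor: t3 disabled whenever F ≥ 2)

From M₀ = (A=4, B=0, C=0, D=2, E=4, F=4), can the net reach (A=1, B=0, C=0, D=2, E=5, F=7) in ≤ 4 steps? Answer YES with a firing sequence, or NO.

NO — not reachable within 4 firings

depth 0: 1 marking
depth 1: 2 markings reached so far
depth 2: 3 markings reached so far
depth 3: 4 markings reached so far
depth 4: 5 markings reached so far
target is not among the 5 markings reachable within 4 steps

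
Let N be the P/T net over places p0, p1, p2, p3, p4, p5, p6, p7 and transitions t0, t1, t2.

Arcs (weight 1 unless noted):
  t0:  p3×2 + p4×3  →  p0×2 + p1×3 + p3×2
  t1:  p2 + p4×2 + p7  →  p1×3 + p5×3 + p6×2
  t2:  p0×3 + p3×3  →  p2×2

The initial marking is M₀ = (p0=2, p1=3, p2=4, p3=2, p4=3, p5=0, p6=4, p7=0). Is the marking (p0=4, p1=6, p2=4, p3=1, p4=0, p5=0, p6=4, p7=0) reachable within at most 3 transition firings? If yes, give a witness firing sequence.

depth 0: 1 marking
depth 1: 2 markings reached so far
depth 2: 2 markings reached so far
(frontier empty at depth 2; search complete)
target is not among the 2 markings reachable within 3 steps

NO — not reachable within 3 firings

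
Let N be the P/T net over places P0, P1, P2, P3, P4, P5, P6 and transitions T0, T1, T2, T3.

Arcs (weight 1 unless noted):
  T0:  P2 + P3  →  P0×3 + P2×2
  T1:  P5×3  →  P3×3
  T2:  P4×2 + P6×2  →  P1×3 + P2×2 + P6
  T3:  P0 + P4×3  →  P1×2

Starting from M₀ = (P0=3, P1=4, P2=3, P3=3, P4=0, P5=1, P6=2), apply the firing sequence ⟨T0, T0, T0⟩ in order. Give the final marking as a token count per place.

(P0=12, P1=4, P2=6, P3=0, P4=0, P5=1, P6=2)

step 1: fire T0:  (P0=3, P1=4, P2=3, P3=3, P4=0, P5=1, P6=2) → (P0=6, P1=4, P2=4, P3=2, P4=0, P5=1, P6=2)
step 2: fire T0:  (P0=6, P1=4, P2=4, P3=2, P4=0, P5=1, P6=2) → (P0=9, P1=4, P2=5, P3=1, P4=0, P5=1, P6=2)
step 3: fire T0:  (P0=9, P1=4, P2=5, P3=1, P4=0, P5=1, P6=2) → (P0=12, P1=4, P2=6, P3=0, P4=0, P5=1, P6=2)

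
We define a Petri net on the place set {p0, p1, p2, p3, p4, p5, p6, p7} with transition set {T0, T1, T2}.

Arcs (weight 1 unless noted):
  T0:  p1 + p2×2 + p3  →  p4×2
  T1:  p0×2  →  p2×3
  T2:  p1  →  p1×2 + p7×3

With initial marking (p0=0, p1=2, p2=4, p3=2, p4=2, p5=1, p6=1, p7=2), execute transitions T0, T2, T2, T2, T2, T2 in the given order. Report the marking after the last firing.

step 1: fire T0:  (p0=0, p1=2, p2=4, p3=2, p4=2, p5=1, p6=1, p7=2) → (p0=0, p1=1, p2=2, p3=1, p4=4, p5=1, p6=1, p7=2)
step 2: fire T2:  (p0=0, p1=1, p2=2, p3=1, p4=4, p5=1, p6=1, p7=2) → (p0=0, p1=2, p2=2, p3=1, p4=4, p5=1, p6=1, p7=5)
step 3: fire T2:  (p0=0, p1=2, p2=2, p3=1, p4=4, p5=1, p6=1, p7=5) → (p0=0, p1=3, p2=2, p3=1, p4=4, p5=1, p6=1, p7=8)
step 4: fire T2:  (p0=0, p1=3, p2=2, p3=1, p4=4, p5=1, p6=1, p7=8) → (p0=0, p1=4, p2=2, p3=1, p4=4, p5=1, p6=1, p7=11)
step 5: fire T2:  (p0=0, p1=4, p2=2, p3=1, p4=4, p5=1, p6=1, p7=11) → (p0=0, p1=5, p2=2, p3=1, p4=4, p5=1, p6=1, p7=14)
step 6: fire T2:  (p0=0, p1=5, p2=2, p3=1, p4=4, p5=1, p6=1, p7=14) → (p0=0, p1=6, p2=2, p3=1, p4=4, p5=1, p6=1, p7=17)

(p0=0, p1=6, p2=2, p3=1, p4=4, p5=1, p6=1, p7=17)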